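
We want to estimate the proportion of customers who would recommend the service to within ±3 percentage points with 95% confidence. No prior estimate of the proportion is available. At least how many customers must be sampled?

n = 1068

For a proportion with margin E = 0.03 at 95% confidence, z = 1.960.
With no prior estimate, use p = 0.5, which maximizes p(1−p) at 0.25.
n = 0.25 × (z/E)² = 0.25 × (1.960/0.03)² = 1067.11
Round up: n = 1068.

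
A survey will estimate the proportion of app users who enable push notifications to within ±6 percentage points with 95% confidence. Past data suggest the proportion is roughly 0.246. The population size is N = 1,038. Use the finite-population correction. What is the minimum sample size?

167

For a proportion with margin E = 0.06 at 95% confidence, z = 1.960.
n = p̂(1−p̂)(z/E)² = 0.246 × 0.754 × (1.960/0.06)² = 197.93 — call this n₀.
Finite-population correction with N = 1,038: n = n₀ / (1 + (n₀−1)/N) = 197.93 / 1.19 = 166.33
Round up: n = 167.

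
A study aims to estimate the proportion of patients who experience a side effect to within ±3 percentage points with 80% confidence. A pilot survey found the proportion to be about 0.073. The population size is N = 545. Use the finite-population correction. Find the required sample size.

n = 101

For a proportion with margin E = 0.03 at 80% confidence, z = 1.282.
n = p̂(1−p̂)(z/E)² = 0.073 × 0.927 × (1.282/0.03)² = 123.58 — call this n₀.
Finite-population correction with N = 545: n = n₀ / (1 + (n₀−1)/N) = 123.58 / 1.225 = 100.88
Round up: n = 101.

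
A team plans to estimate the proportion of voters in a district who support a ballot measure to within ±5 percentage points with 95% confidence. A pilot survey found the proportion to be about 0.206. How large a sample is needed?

252

For a proportion with margin E = 0.05 at 95% confidence, z = 1.960.
n = p̂(1−p̂)(z/E)² = 0.206 × 0.794 × (1.960/0.05)² = 251.34
Round up: n = 252.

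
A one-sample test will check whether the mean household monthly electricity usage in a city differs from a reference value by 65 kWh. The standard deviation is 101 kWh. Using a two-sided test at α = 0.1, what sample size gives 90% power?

For a one-sample z-test, n = ((z_{α/2} + z_β)·σ/δ)².
z_{α/2} = 1.645 (two-sided α = 0.1); z_β = 1.282 (power 90% → β = 0.1).
n = (2.927 × 101 / 65)² = 20.69
Round up: n = 21.

21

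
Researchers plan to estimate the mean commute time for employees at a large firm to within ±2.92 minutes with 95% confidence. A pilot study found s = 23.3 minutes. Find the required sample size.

245

For a mean, the margin of error is E = z·σ/√n, so n = (zσ/E)².
At 95% confidence, z = 1.960.
n = (1.960 × 23.3 / 2.92)² = 244.60
Round up: n = 245.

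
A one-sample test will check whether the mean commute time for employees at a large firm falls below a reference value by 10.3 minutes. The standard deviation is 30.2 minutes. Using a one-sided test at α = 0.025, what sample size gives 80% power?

For a one-sample z-test, n = ((z_α + z_β)·σ/δ)².
z_α = 1.960 (one-sided α = 0.025); z_β = 0.842 (power 80% → β = 0.2).
n = (2.802 × 30.2 / 10.3)² = 67.50
Round up: n = 68.

n = 68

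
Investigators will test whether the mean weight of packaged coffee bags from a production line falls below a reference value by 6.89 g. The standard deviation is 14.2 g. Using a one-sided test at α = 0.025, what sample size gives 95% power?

For a one-sample z-test, n = ((z_α + z_β)·σ/δ)².
z_α = 1.960 (one-sided α = 0.025); z_β = 1.645 (power 95% → β = 0.05).
n = (3.605 × 14.2 / 6.89)² = 55.20
Round up: n = 56.

56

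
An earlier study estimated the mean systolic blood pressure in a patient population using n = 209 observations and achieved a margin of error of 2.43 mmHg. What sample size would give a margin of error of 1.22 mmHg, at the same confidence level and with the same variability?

Margin of error scales as 1/√n, so n₂ = n₁·(E₁/E₂)².
n₂ = 209 × (2.43/1.22)² = 209 × 3.967 = 829.10
Round up: n₂ = 830.

830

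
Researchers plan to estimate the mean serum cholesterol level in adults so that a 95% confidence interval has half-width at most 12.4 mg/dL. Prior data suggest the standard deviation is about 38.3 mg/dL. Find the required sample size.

For a mean, the margin of error is E = z·σ/√n, so n = (zσ/E)².
At 95% confidence, z = 1.960.
n = (1.960 × 38.3 / 12.4)² = 36.65
Round up: n = 37.

n = 37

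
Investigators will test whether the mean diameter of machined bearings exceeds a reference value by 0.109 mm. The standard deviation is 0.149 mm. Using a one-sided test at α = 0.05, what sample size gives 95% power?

21

For a one-sample z-test, n = ((z_α + z_β)·σ/δ)².
z_α = 1.645 (one-sided α = 0.05); z_β = 1.645 (power 95% → β = 0.05).
n = (3.290 × 0.149 / 0.109)² = 20.23
Round up: n = 21.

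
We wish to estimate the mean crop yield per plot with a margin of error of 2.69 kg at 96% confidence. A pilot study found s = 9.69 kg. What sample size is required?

For a mean, the margin of error is E = z·σ/√n, so n = (zσ/E)².
At 96% confidence, z = 2.054.
n = (2.054 × 9.69 / 2.69)² = 54.74
Round up: n = 55.

55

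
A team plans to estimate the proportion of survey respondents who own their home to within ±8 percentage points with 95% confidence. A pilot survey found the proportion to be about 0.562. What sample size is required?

148

For a proportion with margin E = 0.08 at 95% confidence, z = 1.960.
n = p̂(1−p̂)(z/E)² = 0.562 × 0.438 × (1.960/0.08)² = 147.76
Round up: n = 148.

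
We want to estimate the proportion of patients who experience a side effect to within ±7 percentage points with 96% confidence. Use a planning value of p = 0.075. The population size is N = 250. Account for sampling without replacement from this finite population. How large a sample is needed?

n = 49

For a proportion with margin E = 0.07 at 96% confidence, z = 2.054.
n = p̂(1−p̂)(z/E)² = 0.075 × 0.925 × (2.054/0.07)² = 59.73 — call this n₀.
Finite-population correction with N = 250: n = n₀ / (1 + (n₀−1)/N) = 59.73 / 1.235 = 48.36
Round up: n = 49.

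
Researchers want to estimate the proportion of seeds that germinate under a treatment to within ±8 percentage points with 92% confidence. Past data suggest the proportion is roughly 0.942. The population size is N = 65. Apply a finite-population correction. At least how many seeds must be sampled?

For a proportion with margin E = 0.08 at 92% confidence, z = 1.751.
n = p̂(1−p̂)(z/E)² = 0.942 × 0.058 × (1.751/0.08)² = 26.17 — call this n₀.
Finite-population correction with N = 65: n = n₀ / (1 + (n₀−1)/N) = 26.17 / 1.387 = 18.87
Round up: n = 19.

19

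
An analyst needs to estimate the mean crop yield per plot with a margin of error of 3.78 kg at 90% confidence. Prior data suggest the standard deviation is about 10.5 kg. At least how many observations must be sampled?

For a mean, the margin of error is E = z·σ/√n, so n = (zσ/E)².
At 90% confidence, z = 1.645.
n = (1.645 × 10.5 / 3.78)² = 20.88
Round up: n = 21.

21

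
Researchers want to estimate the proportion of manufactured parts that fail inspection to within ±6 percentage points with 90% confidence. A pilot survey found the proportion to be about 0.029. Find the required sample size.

22

For a proportion with margin E = 0.06 at 90% confidence, z = 1.645.
n = p̂(1−p̂)(z/E)² = 0.029 × 0.971 × (1.645/0.06)² = 21.17
Round up: n = 22.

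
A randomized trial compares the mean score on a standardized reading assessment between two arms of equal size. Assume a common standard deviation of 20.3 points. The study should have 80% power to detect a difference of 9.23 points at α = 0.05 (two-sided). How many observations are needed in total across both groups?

152 total

For two equal groups, n per group = 2·((z_{α/2} + z_β)·σ/δ)².
z_{α/2} = 1.960; z_β = 0.842 (power 80%).
n = 2 × (2.802 × 20.3 / 9.23)² = 2 × 37.98 = 75.96
Round up: n = 76 per group.
Total across both groups: 2 × 76 = 152.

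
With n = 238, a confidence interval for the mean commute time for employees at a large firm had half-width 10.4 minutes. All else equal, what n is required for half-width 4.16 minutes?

n = 1488

Margin of error scales as 1/√n, so n₂ = n₁·(E₁/E₂)².
n₂ = 238 × (10.4/4.16)² = 238 × 6.25 = 1487.50
Round up: n₂ = 1488.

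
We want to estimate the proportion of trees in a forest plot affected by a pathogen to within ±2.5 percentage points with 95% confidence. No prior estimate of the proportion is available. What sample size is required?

For a proportion with margin E = 0.025 at 95% confidence, z = 1.960.
With no prior estimate, use p = 0.5, which maximizes p(1−p) at 0.25.
n = 0.25 × (z/E)² = 0.25 × (1.960/0.025)² = 1536.64
Round up: n = 1537.

1537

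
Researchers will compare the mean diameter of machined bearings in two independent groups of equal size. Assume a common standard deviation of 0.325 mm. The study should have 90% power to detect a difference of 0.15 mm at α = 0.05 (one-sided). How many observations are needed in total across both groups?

162 total

For two equal groups, n per group = 2·((z_α + z_β)·σ/δ)².
z_α = 1.645; z_β = 1.282 (power 90%).
n = 2 × (2.927 × 0.325 / 0.15)² = 2 × 40.22 = 80.44
Round up: n = 81 per group.
Total across both groups: 2 × 81 = 162.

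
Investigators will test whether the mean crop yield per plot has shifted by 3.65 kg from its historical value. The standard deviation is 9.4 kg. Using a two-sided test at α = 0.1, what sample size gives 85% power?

48

For a one-sample z-test, n = ((z_{α/2} + z_β)·σ/δ)².
z_{α/2} = 1.645 (two-sided α = 0.1); z_β = 1.036 (power 85% → β = 0.15).
n = (2.681 × 9.4 / 3.65)² = 47.67
Round up: n = 48.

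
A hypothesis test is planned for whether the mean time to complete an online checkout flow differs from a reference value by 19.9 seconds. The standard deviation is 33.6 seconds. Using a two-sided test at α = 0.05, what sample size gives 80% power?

23

For a one-sample z-test, n = ((z_{α/2} + z_β)·σ/δ)².
z_{α/2} = 1.960 (two-sided α = 0.05); z_β = 0.842 (power 80% → β = 0.2).
n = (2.802 × 33.6 / 19.9)² = 22.38
Round up: n = 23.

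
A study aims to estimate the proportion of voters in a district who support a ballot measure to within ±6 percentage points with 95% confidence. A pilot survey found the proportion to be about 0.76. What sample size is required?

195

For a proportion with margin E = 0.06 at 95% confidence, z = 1.960.
n = p̂(1−p̂)(z/E)² = 0.76 × 0.24 × (1.960/0.06)² = 194.64
Round up: n = 195.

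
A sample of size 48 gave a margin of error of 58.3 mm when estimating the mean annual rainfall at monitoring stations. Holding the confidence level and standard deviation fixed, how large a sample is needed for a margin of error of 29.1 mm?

n = 193

Margin of error scales as 1/√n, so n₂ = n₁·(E₁/E₂)².
n₂ = 48 × (58.3/29.1)² = 48 × 4.014 = 192.67
Round up: n₂ = 193.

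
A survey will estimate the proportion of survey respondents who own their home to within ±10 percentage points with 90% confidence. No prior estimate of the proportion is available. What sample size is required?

For a proportion with margin E = 0.1 at 90% confidence, z = 1.645.
With no prior estimate, use p = 0.5, which maximizes p(1−p) at 0.25.
n = 0.25 × (z/E)² = 0.25 × (1.645/0.1)² = 67.65
Round up: n = 68.

n = 68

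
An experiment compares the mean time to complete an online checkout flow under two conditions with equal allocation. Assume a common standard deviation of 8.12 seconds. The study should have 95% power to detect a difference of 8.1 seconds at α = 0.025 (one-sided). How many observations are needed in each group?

27 per group

For two equal groups, n per group = 2·((z_α + z_β)·σ/δ)².
z_α = 1.960; z_β = 1.645 (power 95%).
n = 2 × (3.605 × 8.12 / 8.1)² = 2 × 13.06 = 26.12
Round up: n = 27 per group.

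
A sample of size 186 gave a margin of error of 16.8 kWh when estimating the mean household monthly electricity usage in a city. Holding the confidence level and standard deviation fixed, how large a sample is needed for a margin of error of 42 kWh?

Margin of error scales as 1/√n, so n₂ = n₁·(E₁/E₂)².
n₂ = 186 × (16.8/42)² = 186 × 0.16 = 29.76
Round up: n₂ = 30.

30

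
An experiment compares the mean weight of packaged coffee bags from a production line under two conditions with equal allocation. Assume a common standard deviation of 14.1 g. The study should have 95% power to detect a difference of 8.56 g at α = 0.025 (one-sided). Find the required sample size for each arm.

For two equal groups, n per group = 2·((z_α + z_β)·σ/δ)².
z_α = 1.960; z_β = 1.645 (power 95%).
n = 2 × (3.605 × 14.1 / 8.56)² = 2 × 35.26 = 70.52
Round up: n = 71 per group.

71 per group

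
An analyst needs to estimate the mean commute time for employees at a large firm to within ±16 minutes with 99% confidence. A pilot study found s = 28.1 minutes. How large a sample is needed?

For a mean, the margin of error is E = z·σ/√n, so n = (zσ/E)².
At 99% confidence, z = 2.576.
n = (2.576 × 28.1 / 16)² = 20.47
Round up: n = 21.

n = 21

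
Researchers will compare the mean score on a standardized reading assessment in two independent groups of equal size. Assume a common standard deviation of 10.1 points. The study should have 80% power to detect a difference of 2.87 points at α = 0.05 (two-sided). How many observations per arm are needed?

195 per group

For two equal groups, n per group = 2·((z_{α/2} + z_β)·σ/δ)².
z_{α/2} = 1.960; z_β = 0.842 (power 80%).
n = 2 × (2.802 × 10.1 / 2.87)² = 2 × 97.23 = 194.46
Round up: n = 195 per group.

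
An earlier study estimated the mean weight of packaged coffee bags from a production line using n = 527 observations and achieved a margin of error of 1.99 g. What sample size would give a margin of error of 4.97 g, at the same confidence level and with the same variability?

85

Margin of error scales as 1/√n, so n₂ = n₁·(E₁/E₂)².
n₂ = 527 × (1.99/4.97)² = 527 × 0.1603 = 84.48
Round up: n₂ = 85.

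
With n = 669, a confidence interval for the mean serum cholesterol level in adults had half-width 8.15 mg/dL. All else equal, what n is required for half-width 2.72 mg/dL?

Margin of error scales as 1/√n, so n₂ = n₁·(E₁/E₂)².
n₂ = 669 × (8.15/2.72)² = 669 × 8.978 = 6006.28
Round up: n₂ = 6007.

6007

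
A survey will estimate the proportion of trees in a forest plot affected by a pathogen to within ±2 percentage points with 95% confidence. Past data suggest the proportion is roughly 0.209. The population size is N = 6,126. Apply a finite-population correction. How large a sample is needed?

1262

For a proportion with margin E = 0.02 at 95% confidence, z = 1.960.
n = p̂(1−p̂)(z/E)² = 0.209 × 0.791 × (1.960/0.02)² = 1587.72 — call this n₀.
Finite-population correction with N = 6,126: n = n₀ / (1 + (n₀−1)/N) = 1587.72 / 1.259 = 1261.10
Round up: n = 1262.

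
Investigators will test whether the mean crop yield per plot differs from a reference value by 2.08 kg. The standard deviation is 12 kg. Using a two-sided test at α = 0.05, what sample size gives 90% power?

350

For a one-sample z-test, n = ((z_{α/2} + z_β)·σ/δ)².
z_{α/2} = 1.960 (two-sided α = 0.05); z_β = 1.282 (power 90% → β = 0.1).
n = (3.242 × 12 / 2.08)² = 349.83
Round up: n = 350.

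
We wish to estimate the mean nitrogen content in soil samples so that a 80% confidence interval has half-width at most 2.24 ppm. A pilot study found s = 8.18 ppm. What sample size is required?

22

For a mean, the margin of error is E = z·σ/√n, so n = (zσ/E)².
At 80% confidence, z = 1.282.
n = (1.282 × 8.18 / 2.24)² = 21.92
Round up: n = 22.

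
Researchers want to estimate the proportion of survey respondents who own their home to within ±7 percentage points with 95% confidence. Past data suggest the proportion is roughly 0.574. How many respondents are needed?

n = 192

For a proportion with margin E = 0.07 at 95% confidence, z = 1.960.
n = p̂(1−p̂)(z/E)² = 0.574 × 0.426 × (1.960/0.07)² = 191.71
Round up: n = 192.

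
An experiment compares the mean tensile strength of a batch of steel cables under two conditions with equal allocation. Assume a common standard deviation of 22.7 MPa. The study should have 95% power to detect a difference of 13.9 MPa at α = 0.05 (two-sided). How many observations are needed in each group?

For two equal groups, n per group = 2·((z_{α/2} + z_β)·σ/δ)².
z_{α/2} = 1.960; z_β = 1.645 (power 95%).
n = 2 × (3.605 × 22.7 / 13.9)² = 2 × 34.66 = 69.32
Round up: n = 70 per group.

70 per group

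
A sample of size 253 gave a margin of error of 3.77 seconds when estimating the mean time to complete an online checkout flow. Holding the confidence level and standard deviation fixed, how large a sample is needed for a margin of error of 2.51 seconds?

Margin of error scales as 1/√n, so n₂ = n₁·(E₁/E₂)².
n₂ = 253 × (3.77/2.51)² = 253 × 2.256 = 570.77
Round up: n₂ = 571.

571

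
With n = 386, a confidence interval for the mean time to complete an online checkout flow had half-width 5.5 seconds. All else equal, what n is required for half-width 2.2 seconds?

n = 2413

Margin of error scales as 1/√n, so n₂ = n₁·(E₁/E₂)².
n₂ = 386 × (5.5/2.2)² = 386 × 6.25 = 2412.50
Round up: n₂ = 2413.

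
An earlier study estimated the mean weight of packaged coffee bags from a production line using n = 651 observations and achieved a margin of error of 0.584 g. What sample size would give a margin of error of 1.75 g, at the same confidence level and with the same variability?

Margin of error scales as 1/√n, so n₂ = n₁·(E₁/E₂)².
n₂ = 651 × (0.584/1.75)² = 651 × 0.1114 = 72.52
Round up: n₂ = 73.

73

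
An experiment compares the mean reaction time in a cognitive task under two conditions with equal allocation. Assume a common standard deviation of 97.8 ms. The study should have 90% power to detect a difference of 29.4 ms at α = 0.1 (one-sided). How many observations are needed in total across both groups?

292 total

For two equal groups, n per group = 2·((z_α + z_β)·σ/δ)².
z_α = 1.282; z_β = 1.282 (power 90%).
n = 2 × (2.564 × 97.8 / 29.4)² = 2 × 72.75 = 145.50
Round up: n = 146 per group.
Total across both groups: 2 × 146 = 292.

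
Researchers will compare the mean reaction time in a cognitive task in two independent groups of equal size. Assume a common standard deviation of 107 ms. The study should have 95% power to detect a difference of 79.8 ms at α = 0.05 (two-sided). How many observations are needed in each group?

For two equal groups, n per group = 2·((z_{α/2} + z_β)·σ/δ)².
z_{α/2} = 1.960; z_β = 1.645 (power 95%).
n = 2 × (3.605 × 107 / 79.8)² = 2 × 23.37 = 46.74
Round up: n = 47 per group.

47 per group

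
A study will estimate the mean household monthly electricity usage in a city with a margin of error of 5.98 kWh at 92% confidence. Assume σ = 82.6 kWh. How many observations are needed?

For a mean, the margin of error is E = z·σ/√n, so n = (zσ/E)².
At 92% confidence, z = 1.751.
n = (1.751 × 82.6 / 5.98)² = 584.97
Round up: n = 585.

585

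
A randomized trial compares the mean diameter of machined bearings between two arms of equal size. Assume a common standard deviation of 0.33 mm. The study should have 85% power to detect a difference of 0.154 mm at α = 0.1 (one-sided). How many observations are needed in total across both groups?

For two equal groups, n per group = 2·((z_α + z_β)·σ/δ)².
z_α = 1.282; z_β = 1.036 (power 85%).
n = 2 × (2.318 × 0.33 / 0.154)² = 2 × 24.67 = 49.34
Round up: n = 50 per group.
Total across both groups: 2 × 50 = 100.

100 total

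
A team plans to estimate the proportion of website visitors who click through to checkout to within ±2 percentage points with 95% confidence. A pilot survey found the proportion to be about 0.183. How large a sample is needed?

1436

For a proportion with margin E = 0.02 at 95% confidence, z = 1.960.
n = p̂(1−p̂)(z/E)² = 0.183 × 0.817 × (1.960/0.02)² = 1435.90
Round up: n = 1436.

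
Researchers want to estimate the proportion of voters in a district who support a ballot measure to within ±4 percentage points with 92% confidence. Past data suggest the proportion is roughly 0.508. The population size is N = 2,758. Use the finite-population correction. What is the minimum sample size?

For a proportion with margin E = 0.04 at 92% confidence, z = 1.751.
n = p̂(1−p̂)(z/E)² = 0.508 × 0.492 × (1.751/0.04)² = 478.94 — call this n₀.
Finite-population correction with N = 2,758: n = n₀ / (1 + (n₀−1)/N) = 478.94 / 1.173 = 408.30
Round up: n = 409.

409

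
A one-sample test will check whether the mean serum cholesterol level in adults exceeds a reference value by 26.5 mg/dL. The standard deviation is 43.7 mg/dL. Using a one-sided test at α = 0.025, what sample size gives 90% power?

29

For a one-sample z-test, n = ((z_α + z_β)·σ/δ)².
z_α = 1.960 (one-sided α = 0.025); z_β = 1.282 (power 90% → β = 0.1).
n = (3.242 × 43.7 / 26.5)² = 28.58
Round up: n = 29.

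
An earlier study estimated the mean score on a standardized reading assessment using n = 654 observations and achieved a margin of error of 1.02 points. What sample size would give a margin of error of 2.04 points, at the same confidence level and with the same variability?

Margin of error scales as 1/√n, so n₂ = n₁·(E₁/E₂)².
n₂ = 654 × (1.02/2.04)² = 654 × 0.25 = 163.50
Round up: n₂ = 164.

164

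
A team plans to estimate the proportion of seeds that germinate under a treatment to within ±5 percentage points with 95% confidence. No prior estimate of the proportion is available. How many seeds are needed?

For a proportion with margin E = 0.05 at 95% confidence, z = 1.960.
With no prior estimate, use p = 0.5, which maximizes p(1−p) at 0.25.
n = 0.25 × (z/E)² = 0.25 × (1.960/0.05)² = 384.16
Round up: n = 385.

385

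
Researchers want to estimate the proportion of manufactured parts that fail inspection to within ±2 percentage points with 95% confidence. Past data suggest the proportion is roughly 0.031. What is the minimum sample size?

For a proportion with margin E = 0.02 at 95% confidence, z = 1.960.
n = p̂(1−p̂)(z/E)² = 0.031 × 0.969 × (1.960/0.02)² = 288.49
Round up: n = 289.

289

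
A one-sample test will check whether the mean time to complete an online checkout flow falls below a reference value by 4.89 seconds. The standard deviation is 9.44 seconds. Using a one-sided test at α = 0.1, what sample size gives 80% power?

For a one-sample z-test, n = ((z_α + z_β)·σ/δ)².
z_α = 1.282 (one-sided α = 0.1); z_β = 0.842 (power 80% → β = 0.2).
n = (2.124 × 9.44 / 4.89)² = 16.81
Round up: n = 17.

17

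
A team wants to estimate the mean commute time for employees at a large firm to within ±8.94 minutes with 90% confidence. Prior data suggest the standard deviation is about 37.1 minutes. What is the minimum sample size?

For a mean, the margin of error is E = z·σ/√n, so n = (zσ/E)².
At 90% confidence, z = 1.645.
n = (1.645 × 37.1 / 8.94)² = 46.60
Round up: n = 47.

n = 47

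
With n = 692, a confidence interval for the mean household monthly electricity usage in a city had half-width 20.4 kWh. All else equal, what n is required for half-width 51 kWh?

n = 111

Margin of error scales as 1/√n, so n₂ = n₁·(E₁/E₂)².
n₂ = 692 × (20.4/51)² = 692 × 0.16 = 110.72
Round up: n₂ = 111.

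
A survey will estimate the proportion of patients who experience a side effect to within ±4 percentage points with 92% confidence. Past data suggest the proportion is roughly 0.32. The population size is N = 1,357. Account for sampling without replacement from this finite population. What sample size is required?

For a proportion with margin E = 0.04 at 92% confidence, z = 1.751.
n = p̂(1−p̂)(z/E)² = 0.32 × 0.68 × (1.751/0.04)² = 416.98 — call this n₀.
Finite-population correction with N = 1,357: n = n₀ / (1 + (n₀−1)/N) = 416.98 / 1.307 = 319.04
Round up: n = 320.

320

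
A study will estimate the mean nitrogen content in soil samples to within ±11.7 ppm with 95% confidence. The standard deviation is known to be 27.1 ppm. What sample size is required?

n = 21

For a mean, the margin of error is E = z·σ/√n, so n = (zσ/E)².
At 95% confidence, z = 1.960.
n = (1.960 × 27.1 / 11.7)² = 20.61
Round up: n = 21.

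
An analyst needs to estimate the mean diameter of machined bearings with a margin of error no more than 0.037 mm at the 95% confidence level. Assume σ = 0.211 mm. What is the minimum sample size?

125

For a mean, the margin of error is E = z·σ/√n, so n = (zσ/E)².
At 95% confidence, z = 1.960.
n = (1.960 × 0.211 / 0.037)² = 124.93
Round up: n = 125.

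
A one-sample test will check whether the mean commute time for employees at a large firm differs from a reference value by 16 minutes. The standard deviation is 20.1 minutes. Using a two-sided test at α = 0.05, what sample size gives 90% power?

For a one-sample z-test, n = ((z_{α/2} + z_β)·σ/δ)².
z_{α/2} = 1.960 (two-sided α = 0.05); z_β = 1.282 (power 90% → β = 0.1).
n = (3.242 × 20.1 / 16)² = 16.59
Round up: n = 17.

n = 17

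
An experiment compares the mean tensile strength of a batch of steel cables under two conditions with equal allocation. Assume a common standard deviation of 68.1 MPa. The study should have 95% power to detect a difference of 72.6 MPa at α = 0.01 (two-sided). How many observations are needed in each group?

32 per group

For two equal groups, n per group = 2·((z_{α/2} + z_β)·σ/δ)².
z_{α/2} = 2.576; z_β = 1.645 (power 95%).
n = 2 × (4.221 × 68.1 / 72.6)² = 2 × 15.68 = 31.36
Round up: n = 32 per group.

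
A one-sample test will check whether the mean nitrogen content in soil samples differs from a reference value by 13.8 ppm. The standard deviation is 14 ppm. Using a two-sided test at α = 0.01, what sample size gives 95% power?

For a one-sample z-test, n = ((z_{α/2} + z_β)·σ/δ)².
z_{α/2} = 2.576 (two-sided α = 0.01); z_β = 1.645 (power 95% → β = 0.05).
n = (4.221 × 14 / 13.8)² = 18.34
Round up: n = 19.

19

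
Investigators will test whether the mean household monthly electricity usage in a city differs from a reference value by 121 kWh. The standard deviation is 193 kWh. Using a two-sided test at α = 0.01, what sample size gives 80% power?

n = 30

For a one-sample z-test, n = ((z_{α/2} + z_β)·σ/δ)².
z_{α/2} = 2.576 (two-sided α = 0.01); z_β = 0.842 (power 80% → β = 0.2).
n = (3.418 × 193 / 121)² = 29.72
Round up: n = 30.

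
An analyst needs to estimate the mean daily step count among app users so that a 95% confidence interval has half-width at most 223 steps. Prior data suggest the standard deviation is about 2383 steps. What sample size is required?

For a mean, the margin of error is E = z·σ/√n, so n = (zσ/E)².
At 95% confidence, z = 1.960.
n = (1.960 × 2383 / 223)² = 438.68
Round up: n = 439.

n = 439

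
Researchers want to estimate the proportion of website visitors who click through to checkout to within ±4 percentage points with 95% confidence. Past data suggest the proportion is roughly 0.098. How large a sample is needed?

213

For a proportion with margin E = 0.04 at 95% confidence, z = 1.960.
n = p̂(1−p̂)(z/E)² = 0.098 × 0.902 × (1.960/0.04)² = 212.24
Round up: n = 213.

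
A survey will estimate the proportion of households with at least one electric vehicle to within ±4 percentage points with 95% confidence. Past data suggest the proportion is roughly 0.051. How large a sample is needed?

117

For a proportion with margin E = 0.04 at 95% confidence, z = 1.960.
n = p̂(1−p̂)(z/E)² = 0.051 × 0.949 × (1.960/0.04)² = 116.21
Round up: n = 117.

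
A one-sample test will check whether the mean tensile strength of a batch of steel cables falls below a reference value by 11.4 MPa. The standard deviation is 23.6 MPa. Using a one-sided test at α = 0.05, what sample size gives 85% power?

For a one-sample z-test, n = ((z_α + z_β)·σ/δ)².
z_α = 1.645 (one-sided α = 0.05); z_β = 1.036 (power 85% → β = 0.15).
n = (2.681 × 23.6 / 11.4)² = 30.80
Round up: n = 31.

n = 31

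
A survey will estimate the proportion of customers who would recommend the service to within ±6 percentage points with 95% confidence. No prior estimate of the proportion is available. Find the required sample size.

For a proportion with margin E = 0.06 at 95% confidence, z = 1.960.
With no prior estimate, use p = 0.5, which maximizes p(1−p) at 0.25.
n = 0.25 × (z/E)² = 0.25 × (1.960/0.06)² = 266.78
Round up: n = 267.

267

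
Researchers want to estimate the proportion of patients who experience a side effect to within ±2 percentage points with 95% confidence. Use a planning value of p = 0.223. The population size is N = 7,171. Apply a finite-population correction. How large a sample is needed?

1351

For a proportion with margin E = 0.02 at 95% confidence, z = 1.960.
n = p̂(1−p̂)(z/E)² = 0.223 × 0.777 × (1.960/0.02)² = 1664.09 — call this n₀.
Finite-population correction with N = 7,171: n = n₀ / (1 + (n₀−1)/N) = 1664.09 / 1.232 = 1350.72
Round up: n = 1351.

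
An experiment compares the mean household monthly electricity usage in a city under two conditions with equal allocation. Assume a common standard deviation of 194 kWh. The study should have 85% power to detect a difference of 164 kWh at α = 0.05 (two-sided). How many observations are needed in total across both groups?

52 total

For two equal groups, n per group = 2·((z_{α/2} + z_β)·σ/δ)².
z_{α/2} = 1.960; z_β = 1.036 (power 85%).
n = 2 × (2.996 × 194 / 164)² = 2 × 12.56 = 25.12
Round up: n = 26 per group.
Total across both groups: 2 × 26 = 52.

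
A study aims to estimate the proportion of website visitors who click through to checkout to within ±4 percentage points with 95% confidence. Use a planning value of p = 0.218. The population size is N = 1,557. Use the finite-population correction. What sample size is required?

For a proportion with margin E = 0.04 at 95% confidence, z = 1.960.
n = p̂(1−p̂)(z/E)² = 0.218 × 0.782 × (1.960/0.04)² = 409.31 — call this n₀.
Finite-population correction with N = 1,557: n = n₀ / (1 + (n₀−1)/N) = 409.31 / 1.262 = 324.33
Round up: n = 325.

325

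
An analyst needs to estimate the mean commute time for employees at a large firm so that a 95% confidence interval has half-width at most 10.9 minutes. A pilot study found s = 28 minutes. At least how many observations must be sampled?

For a mean, the margin of error is E = z·σ/√n, so n = (zσ/E)².
At 95% confidence, z = 1.960.
n = (1.960 × 28 / 10.9)² = 25.35
Round up: n = 26.

n = 26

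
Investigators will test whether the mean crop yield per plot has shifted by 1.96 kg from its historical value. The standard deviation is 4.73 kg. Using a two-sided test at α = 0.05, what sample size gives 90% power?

For a one-sample z-test, n = ((z_{α/2} + z_β)·σ/δ)².
z_{α/2} = 1.960 (two-sided α = 0.05); z_β = 1.282 (power 90% → β = 0.1).
n = (3.242 × 4.73 / 1.96)² = 61.21
Round up: n = 62.

62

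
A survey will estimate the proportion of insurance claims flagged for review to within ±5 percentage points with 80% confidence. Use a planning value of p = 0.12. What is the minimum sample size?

70

For a proportion with margin E = 0.05 at 80% confidence, z = 1.282.
n = p̂(1−p̂)(z/E)² = 0.12 × 0.88 × (1.282/0.05)² = 69.42
Round up: n = 70.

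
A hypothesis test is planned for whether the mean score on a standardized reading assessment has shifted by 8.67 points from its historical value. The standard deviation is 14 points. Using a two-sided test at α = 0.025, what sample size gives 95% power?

For a one-sample z-test, n = ((z_{α/2} + z_β)·σ/δ)².
z_{α/2} = 2.241 (two-sided α = 0.025); z_β = 1.645 (power 95% → β = 0.05).
n = (3.886 × 14 / 8.67)² = 39.38
Round up: n = 40.

40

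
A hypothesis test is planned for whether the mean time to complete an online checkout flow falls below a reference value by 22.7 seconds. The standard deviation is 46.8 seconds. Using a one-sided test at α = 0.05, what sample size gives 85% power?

n = 31

For a one-sample z-test, n = ((z_α + z_β)·σ/δ)².
z_α = 1.645 (one-sided α = 0.05); z_β = 1.036 (power 85% → β = 0.15).
n = (2.681 × 46.8 / 22.7)² = 30.55
Round up: n = 31.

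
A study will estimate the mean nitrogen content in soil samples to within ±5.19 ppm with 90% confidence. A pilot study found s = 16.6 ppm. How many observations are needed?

For a mean, the margin of error is E = z·σ/√n, so n = (zσ/E)².
At 90% confidence, z = 1.645.
n = (1.645 × 16.6 / 5.19)² = 27.68
Round up: n = 28.

28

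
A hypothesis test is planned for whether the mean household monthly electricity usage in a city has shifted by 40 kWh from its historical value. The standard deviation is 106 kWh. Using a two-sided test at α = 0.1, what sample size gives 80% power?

For a one-sample z-test, n = ((z_{α/2} + z_β)·σ/δ)².
z_{α/2} = 1.645 (two-sided α = 0.1); z_β = 0.842 (power 80% → β = 0.2).
n = (2.487 × 106 / 40)² = 43.44
Round up: n = 44.

44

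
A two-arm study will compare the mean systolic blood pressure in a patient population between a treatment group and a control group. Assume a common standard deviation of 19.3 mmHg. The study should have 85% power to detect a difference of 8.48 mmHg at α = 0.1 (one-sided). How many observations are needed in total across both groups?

112 total

For two equal groups, n per group = 2·((z_α + z_β)·σ/δ)².
z_α = 1.282; z_β = 1.036 (power 85%).
n = 2 × (2.318 × 19.3 / 8.48)² = 2 × 27.83 = 55.66
Round up: n = 56 per group.
Total across both groups: 2 × 56 = 112.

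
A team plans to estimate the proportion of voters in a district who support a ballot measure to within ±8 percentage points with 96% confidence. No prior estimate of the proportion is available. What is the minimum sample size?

For a proportion with margin E = 0.08 at 96% confidence, z = 2.054.
With no prior estimate, use p = 0.5, which maximizes p(1−p) at 0.25.
n = 0.25 × (z/E)² = 0.25 × (2.054/0.08)² = 164.80
Round up: n = 165.

n = 165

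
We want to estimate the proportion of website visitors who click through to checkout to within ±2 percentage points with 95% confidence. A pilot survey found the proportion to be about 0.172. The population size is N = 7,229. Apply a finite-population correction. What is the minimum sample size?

1151

For a proportion with margin E = 0.02 at 95% confidence, z = 1.960.
n = p̂(1−p̂)(z/E)² = 0.172 × 0.828 × (1.960/0.02)² = 1367.76 — call this n₀.
Finite-population correction with N = 7,229: n = n₀ / (1 + (n₀−1)/N) = 1367.76 / 1.189 = 1150.34
Round up: n = 1151.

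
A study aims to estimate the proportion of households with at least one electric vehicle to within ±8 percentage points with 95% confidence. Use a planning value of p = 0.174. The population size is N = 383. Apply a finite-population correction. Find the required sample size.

71

For a proportion with margin E = 0.08 at 95% confidence, z = 1.960.
n = p̂(1−p̂)(z/E)² = 0.174 × 0.826 × (1.960/0.08)² = 86.27 — call this n₀.
Finite-population correction with N = 383: n = n₀ / (1 + (n₀−1)/N) = 86.27 / 1.223 = 70.54
Round up: n = 71.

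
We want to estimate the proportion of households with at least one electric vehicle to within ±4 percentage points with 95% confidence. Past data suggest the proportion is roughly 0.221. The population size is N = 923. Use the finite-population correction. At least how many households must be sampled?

286

For a proportion with margin E = 0.04 at 95% confidence, z = 1.960.
n = p̂(1−p̂)(z/E)² = 0.221 × 0.779 × (1.960/0.04)² = 413.35 — call this n₀.
Finite-population correction with N = 923: n = n₀ / (1 + (n₀−1)/N) = 413.35 / 1.447 = 285.66
Round up: n = 286.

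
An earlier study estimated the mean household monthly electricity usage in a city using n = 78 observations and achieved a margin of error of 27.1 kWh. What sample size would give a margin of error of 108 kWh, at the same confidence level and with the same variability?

5

Margin of error scales as 1/√n, so n₂ = n₁·(E₁/E₂)².
n₂ = 78 × (27.1/108)² = 78 × 0.06296 = 4.91
Round up: n₂ = 5.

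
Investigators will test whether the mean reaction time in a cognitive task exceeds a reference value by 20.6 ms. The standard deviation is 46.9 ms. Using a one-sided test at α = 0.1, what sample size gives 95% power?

For a one-sample z-test, n = ((z_α + z_β)·σ/δ)².
z_α = 1.282 (one-sided α = 0.1); z_β = 1.645 (power 95% → β = 0.05).
n = (2.927 × 46.9 / 20.6)² = 44.41
Round up: n = 45.

45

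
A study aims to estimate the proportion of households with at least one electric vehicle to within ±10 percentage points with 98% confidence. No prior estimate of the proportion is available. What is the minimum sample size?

For a proportion with margin E = 0.1 at 98% confidence, z = 2.326.
With no prior estimate, use p = 0.5, which maximizes p(1−p) at 0.25.
n = 0.25 × (z/E)² = 0.25 × (2.326/0.1)² = 135.26
Round up: n = 136.

136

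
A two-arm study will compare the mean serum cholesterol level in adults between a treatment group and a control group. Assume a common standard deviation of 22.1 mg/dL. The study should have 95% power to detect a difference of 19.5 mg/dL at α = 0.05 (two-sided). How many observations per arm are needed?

For two equal groups, n per group = 2·((z_{α/2} + z_β)·σ/δ)².
z_{α/2} = 1.960; z_β = 1.645 (power 95%).
n = 2 × (3.605 × 22.1 / 19.5)² = 2 × 16.69 = 33.38
Round up: n = 34 per group.

34 per group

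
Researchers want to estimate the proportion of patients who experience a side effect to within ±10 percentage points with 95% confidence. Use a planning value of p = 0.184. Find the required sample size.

58

For a proportion with margin E = 0.1 at 95% confidence, z = 1.960.
n = p̂(1−p̂)(z/E)² = 0.184 × 0.816 × (1.960/0.1)² = 57.68
Round up: n = 58.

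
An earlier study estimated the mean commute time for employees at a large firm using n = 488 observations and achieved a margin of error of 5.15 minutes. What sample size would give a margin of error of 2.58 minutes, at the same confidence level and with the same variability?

1945

Margin of error scales as 1/√n, so n₂ = n₁·(E₁/E₂)².
n₂ = 488 × (5.15/2.58)² = 488 × 3.985 = 1944.68
Round up: n₂ = 1945.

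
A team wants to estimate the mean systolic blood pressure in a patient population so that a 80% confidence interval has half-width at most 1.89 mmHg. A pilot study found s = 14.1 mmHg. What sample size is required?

For a mean, the margin of error is E = z·σ/√n, so n = (zσ/E)².
At 80% confidence, z = 1.282.
n = (1.282 × 14.1 / 1.89)² = 91.47
Round up: n = 92.

92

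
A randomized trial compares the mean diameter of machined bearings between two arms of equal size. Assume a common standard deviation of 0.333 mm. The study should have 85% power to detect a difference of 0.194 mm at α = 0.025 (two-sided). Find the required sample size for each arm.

For two equal groups, n per group = 2·((z_{α/2} + z_β)·σ/δ)².
z_{α/2} = 2.241; z_β = 1.036 (power 85%).
n = 2 × (3.277 × 0.333 / 0.194)² = 2 × 31.64 = 63.28
Round up: n = 64 per group.

64 per group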